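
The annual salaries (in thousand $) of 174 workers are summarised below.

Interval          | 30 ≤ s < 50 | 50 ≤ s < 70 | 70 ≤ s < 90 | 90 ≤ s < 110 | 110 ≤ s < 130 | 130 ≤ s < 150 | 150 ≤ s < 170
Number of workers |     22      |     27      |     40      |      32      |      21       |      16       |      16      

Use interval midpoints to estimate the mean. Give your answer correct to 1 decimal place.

Midpoints: 40, 60, 80, 100, 120, 140, 160
Σfm = 22×40 + 27×60 + 40×80 + 32×100 + 21×120 + 16×140 + 16×160 = 16220
n = Σf = 174
Mean = 16220 / 174 = 93.2184

93.2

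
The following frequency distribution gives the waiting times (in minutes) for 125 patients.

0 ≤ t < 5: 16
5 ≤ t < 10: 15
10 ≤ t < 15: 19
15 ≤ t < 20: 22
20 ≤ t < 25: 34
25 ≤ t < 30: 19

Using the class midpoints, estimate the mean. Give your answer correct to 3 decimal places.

Midpoints: 2.5, 7.5, 12.5, 17.5, 22.5, 27.5
Σfm = 16×2.5 + 15×7.5 + 19×12.5 + 22×17.5 + 34×22.5 + 19×27.5 = 2062.5
n = Σf = 125
Mean = 2062.5 / 125 = 16.5000

16.500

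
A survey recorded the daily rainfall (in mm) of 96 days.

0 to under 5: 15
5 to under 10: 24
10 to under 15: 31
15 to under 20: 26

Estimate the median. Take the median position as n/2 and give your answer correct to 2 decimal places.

Cumulative frequencies: 15, 39, 70, 96
n = 96; position = n/2 = 48.
This falls in the class 10 to under 15: L = 10, F = 39, f = 31, h = 5.
Median ≈ 10 + ((48 − 39) / 31) × 5 = 11.4516

11.45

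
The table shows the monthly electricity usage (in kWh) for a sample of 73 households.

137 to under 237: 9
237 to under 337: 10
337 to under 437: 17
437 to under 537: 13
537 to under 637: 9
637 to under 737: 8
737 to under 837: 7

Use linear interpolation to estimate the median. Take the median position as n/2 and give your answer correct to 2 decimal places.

Cumulative frequencies: 9, 19, 36, 49, 58, 66, 73
n = 73; position = n/2 = 36.5.
This falls in the class 437 to under 537: L = 437, F = 36, f = 13, h = 100.
Median ≈ 437 + ((36.5 − 36) / 13) × 100 = 440.8462

440.85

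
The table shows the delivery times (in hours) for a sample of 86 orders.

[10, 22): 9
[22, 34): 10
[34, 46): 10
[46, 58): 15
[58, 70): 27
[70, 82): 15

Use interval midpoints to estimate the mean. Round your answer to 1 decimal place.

52.0

Midpoints: 16, 28, 40, 52, 64, 76
Σfm = 9×16 + 10×28 + 10×40 + 15×52 + 27×64 + 15×76 = 4472
n = Σf = 86
Mean = 4472 / 86 = 52.0000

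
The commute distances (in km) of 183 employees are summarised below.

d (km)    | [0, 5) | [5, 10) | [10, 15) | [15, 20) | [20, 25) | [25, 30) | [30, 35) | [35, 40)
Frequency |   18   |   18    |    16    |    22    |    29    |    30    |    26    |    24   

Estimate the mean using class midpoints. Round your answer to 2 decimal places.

Midpoints: 2.5, 7.5, 12.5, 17.5, 22.5, 27.5, 32.5, 37.5
Σfm = 18×2.5 + 18×7.5 + 16×12.5 + 22×17.5 + 29×22.5 + 30×27.5 + 26×32.5 + 24×37.5 = 3987.5
n = Σf = 183
Mean = 3987.5 / 183 = 21.7896

21.79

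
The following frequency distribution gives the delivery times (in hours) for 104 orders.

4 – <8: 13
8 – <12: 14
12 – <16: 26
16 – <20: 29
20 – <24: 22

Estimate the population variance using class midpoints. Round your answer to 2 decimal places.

26.54

Midpoints: 6, 10, 14, 18, 22
n = 104, Σfm = 1588, mean = 15.2692
Σfm² = 27008
Σf(m − x̄)² = Σfm² − (Σfm)²/n = 27008 − 1588²/104 = 2760.4615
Population variance = 2760.4615 / 104 = 26.5429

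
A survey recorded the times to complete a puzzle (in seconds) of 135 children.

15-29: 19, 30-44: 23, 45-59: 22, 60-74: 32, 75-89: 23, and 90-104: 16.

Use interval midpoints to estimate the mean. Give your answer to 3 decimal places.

59.222

Midpoints: 22, 37, 52, 67, 82, 97
Σfm = 19×22 + 23×37 + 22×52 + 32×67 + 23×82 + 16×97 = 7995
n = Σf = 135
Mean = 7995 / 135 = 59.2222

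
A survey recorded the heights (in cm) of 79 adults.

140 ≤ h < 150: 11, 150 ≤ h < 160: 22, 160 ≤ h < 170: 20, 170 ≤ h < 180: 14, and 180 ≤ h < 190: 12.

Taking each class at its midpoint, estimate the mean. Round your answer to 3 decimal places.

Midpoints: 145, 155, 165, 175, 185
Σfm = 11×145 + 22×155 + 20×165 + 14×175 + 12×185 = 12975
n = Σf = 79
Mean = 12975 / 79 = 164.2405

164.241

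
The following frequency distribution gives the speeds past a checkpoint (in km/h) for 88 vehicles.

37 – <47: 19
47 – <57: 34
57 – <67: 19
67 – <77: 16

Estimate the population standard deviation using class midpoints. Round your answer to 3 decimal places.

10.133

Midpoints: 42, 52, 62, 72
n = 88, Σfm = 4896, mean = 55.6364
Σfm² = 281432
Σf(m − x̄)² = Σfm² − (Σfm)²/n = 281432 − 4896²/88 = 9036.3636
Population variance = 9036.3636 / 88 = 102.6860
Standard deviation = √102.6860 = 10.1334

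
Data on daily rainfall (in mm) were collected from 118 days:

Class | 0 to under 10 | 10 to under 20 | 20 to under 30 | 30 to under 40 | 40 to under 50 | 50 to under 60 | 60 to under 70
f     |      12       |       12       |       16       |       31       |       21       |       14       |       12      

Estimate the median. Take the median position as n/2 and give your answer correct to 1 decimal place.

Cumulative frequencies: 12, 24, 40, 71, 92, 106, 118
n = 118; position = n/2 = 59.
This falls in the class 30 to under 40: L = 30, F = 40, f = 31, h = 10.
Median ≈ 30 + ((59 − 40) / 31) × 10 = 36.1290

36.1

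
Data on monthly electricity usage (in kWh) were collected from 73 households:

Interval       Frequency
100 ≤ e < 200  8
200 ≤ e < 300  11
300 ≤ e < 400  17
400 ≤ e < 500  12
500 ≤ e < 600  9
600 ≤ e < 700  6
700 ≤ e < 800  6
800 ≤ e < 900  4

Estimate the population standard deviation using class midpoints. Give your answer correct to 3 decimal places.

Midpoints: 150, 250, 350, 450, 550, 650, 750, 850
n = 73, Σfm = 32050, mean = 439.0411
Σfm² = 16902500
Σf(m − x̄)² = Σfm² − (Σfm)²/n = 16902500 − 32050²/73 = 2831232.8767
Population variance = 2831232.8767 / 73 = 38784.0120
Standard deviation = √38784.0120 = 196.9366

196.937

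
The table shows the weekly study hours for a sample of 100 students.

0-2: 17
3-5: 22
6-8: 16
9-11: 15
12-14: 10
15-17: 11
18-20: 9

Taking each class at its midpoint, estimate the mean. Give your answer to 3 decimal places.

Midpoints: 1, 4, 7, 10, 13, 16, 19
Σfm = 17×1 + 22×4 + 16×7 + 15×10 + 10×13 + 11×16 + 9×19 = 844
n = Σf = 100
Mean = 844 / 100 = 8.4400

8.440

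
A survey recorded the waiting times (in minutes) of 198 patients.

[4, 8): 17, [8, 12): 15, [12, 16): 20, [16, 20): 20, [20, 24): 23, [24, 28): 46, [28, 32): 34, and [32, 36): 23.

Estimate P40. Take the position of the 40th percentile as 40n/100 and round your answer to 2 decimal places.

21.25

Cumulative frequencies: 17, 32, 52, 72, 95, 141, 175, 198
n = 198; position = 40n/100 = 79.2.
This falls in the class [20, 24): L = 20, F = 72, f = 23, h = 4.
40th percentile ≈ 20 + ((79.2 − 72) / 23) × 4 = 21.2522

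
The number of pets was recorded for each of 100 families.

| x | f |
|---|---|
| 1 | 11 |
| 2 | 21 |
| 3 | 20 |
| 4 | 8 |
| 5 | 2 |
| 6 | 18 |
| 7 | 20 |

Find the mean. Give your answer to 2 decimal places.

Values: 1, 2, 3, 4, 5, 6, 7
Σfx = 11×1 + 21×2 + 20×3 + 8×4 + 2×5 + 18×6 + 20×7 = 403
n = Σf = 100
Mean = 403 / 100 = 4.0300

4.03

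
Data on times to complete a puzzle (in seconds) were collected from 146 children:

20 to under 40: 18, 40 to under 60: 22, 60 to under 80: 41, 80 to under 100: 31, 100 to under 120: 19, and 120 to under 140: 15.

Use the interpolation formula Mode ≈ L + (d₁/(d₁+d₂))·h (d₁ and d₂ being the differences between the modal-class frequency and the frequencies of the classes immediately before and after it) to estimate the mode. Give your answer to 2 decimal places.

73.10

Modal class: 60 to under 80 (highest frequency 41).
d₁ = 41 − 22 = 19, d₂ = 41 − 31 = 10
Mode ≈ 60 + (19/(19+10)) × 20 = 60 + 13.1034 = 73.1034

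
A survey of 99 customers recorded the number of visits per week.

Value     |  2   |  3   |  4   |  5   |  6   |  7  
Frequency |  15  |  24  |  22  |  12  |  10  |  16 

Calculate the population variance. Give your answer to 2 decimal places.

Values: 2, 3, 4, 5, 6, 7
n = 99, Σfx = 422, mean = 4.2626
Σfx² = 2072
Σf(x − x̄)² = Σfx² − (Σfx)²/n = 2072 − 422²/99 = 273.1717
Population variance = 273.1717 / 99 = 2.7593

2.76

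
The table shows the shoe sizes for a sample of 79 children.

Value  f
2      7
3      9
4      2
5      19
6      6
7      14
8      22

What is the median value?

6

Cumulative frequencies: 7, 16, 18, 37, 43, 57, 79
n = 79, so the median is the value in position (n+1)/2 = 40.
Position 40 falls at value 6.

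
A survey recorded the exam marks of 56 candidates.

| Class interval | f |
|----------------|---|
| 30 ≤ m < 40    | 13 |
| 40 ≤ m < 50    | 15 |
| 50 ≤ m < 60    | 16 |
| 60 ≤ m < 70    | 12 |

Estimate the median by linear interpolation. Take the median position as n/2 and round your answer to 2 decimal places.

50.00

Cumulative frequencies: 13, 28, 44, 56
n = 56; position = n/2 = 28.
This falls in the class 40 ≤ m < 50: L = 40, F = 13, f = 15, h = 10.
Median ≈ 40 + ((28 − 13) / 15) × 10 = 50.0000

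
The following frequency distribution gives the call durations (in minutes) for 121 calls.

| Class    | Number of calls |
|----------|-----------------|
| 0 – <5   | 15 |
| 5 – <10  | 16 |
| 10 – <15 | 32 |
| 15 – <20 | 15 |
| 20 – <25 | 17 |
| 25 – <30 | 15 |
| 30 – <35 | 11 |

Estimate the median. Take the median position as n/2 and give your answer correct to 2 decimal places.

Cumulative frequencies: 15, 31, 63, 78, 95, 110, 121
n = 121; position = n/2 = 60.5.
This falls in the class 10 – <15: L = 10, F = 31, f = 32, h = 5.
Median ≈ 10 + ((60.5 − 31) / 32) × 5 = 14.6094

14.61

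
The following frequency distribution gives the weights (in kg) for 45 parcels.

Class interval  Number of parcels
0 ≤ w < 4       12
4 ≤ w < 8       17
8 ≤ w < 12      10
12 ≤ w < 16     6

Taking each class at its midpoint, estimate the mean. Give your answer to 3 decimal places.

Midpoints: 2, 6, 10, 14
Σfm = 12×2 + 17×6 + 10×10 + 6×14 = 310
n = Σf = 45
Mean = 310 / 45 = 6.8889

6.889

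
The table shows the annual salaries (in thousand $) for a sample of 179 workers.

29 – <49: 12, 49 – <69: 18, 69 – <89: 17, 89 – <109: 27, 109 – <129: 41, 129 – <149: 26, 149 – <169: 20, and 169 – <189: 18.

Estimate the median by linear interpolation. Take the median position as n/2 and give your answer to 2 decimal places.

116.56

Cumulative frequencies: 12, 30, 47, 74, 115, 141, 161, 179
n = 179; position = n/2 = 89.5.
This falls in the class 109 – <129: L = 109, F = 74, f = 41, h = 20.
Median ≈ 109 + ((89.5 − 74) / 41) × 20 = 116.5610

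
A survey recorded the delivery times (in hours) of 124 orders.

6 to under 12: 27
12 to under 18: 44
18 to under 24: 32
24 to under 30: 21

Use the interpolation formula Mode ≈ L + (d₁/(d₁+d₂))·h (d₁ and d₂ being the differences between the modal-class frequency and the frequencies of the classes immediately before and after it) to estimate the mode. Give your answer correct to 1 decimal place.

15.5

Modal class: 12 to under 18 (highest frequency 44).
d₁ = 44 − 27 = 17, d₂ = 44 − 32 = 12
Mode ≈ 12 + (17/(17+12)) × 6 = 12 + 3.5172 = 15.5172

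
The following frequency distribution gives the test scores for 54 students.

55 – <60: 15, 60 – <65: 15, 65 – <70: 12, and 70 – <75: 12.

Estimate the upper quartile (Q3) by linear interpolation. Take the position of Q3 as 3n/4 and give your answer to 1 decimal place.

69.4

Cumulative frequencies: 15, 30, 42, 54
n = 54; position = 3n/4 = 40.5.
This falls in the class 65 – <70: L = 65, F = 30, f = 12, h = 5.
Upper quartile ≈ 65 + ((40.5 − 30) / 12) × 5 = 69.3750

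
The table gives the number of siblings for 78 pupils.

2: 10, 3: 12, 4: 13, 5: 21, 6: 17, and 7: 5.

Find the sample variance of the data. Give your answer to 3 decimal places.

2.175

Values: 2, 3, 4, 5, 6, 7
n = 78, Σfx = 350, mean = 4.4872
Σfx² = 1738
Σf(x − x̄)² = Σfx² − (Σfx)²/n = 1738 − 350²/78 = 167.4872
Sample variance = 167.4872 / 77 = 2.1752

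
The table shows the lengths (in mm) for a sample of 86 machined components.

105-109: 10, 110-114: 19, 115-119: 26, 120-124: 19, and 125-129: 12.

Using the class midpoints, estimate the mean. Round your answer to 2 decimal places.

Midpoints: 107, 112, 117, 122, 127
Σfm = 10×107 + 19×112 + 26×117 + 19×122 + 12×127 = 10082
n = Σf = 86
Mean = 10082 / 86 = 117.2326

117.23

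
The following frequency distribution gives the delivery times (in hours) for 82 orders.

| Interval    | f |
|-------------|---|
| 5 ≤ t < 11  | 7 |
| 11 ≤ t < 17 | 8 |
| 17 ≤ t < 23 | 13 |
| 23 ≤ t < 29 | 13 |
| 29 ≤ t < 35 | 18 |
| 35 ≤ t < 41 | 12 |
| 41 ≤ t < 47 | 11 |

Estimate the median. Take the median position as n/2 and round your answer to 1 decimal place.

29.0

Cumulative frequencies: 7, 15, 28, 41, 59, 71, 82
n = 82; position = n/2 = 41.
This falls in the class 23 ≤ t < 29: L = 23, F = 28, f = 13, h = 6.
Median ≈ 23 + ((41 − 28) / 13) × 6 = 29.0000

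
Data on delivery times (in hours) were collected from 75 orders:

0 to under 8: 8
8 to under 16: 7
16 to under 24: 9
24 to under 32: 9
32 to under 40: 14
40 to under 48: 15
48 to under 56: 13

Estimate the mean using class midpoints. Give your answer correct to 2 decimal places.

31.84

Midpoints: 4, 12, 20, 28, 36, 44, 52
Σfm = 8×4 + 7×12 + 9×20 + 9×28 + 14×36 + 15×44 + 13×52 = 2388
n = Σf = 75
Mean = 2388 / 75 = 31.8400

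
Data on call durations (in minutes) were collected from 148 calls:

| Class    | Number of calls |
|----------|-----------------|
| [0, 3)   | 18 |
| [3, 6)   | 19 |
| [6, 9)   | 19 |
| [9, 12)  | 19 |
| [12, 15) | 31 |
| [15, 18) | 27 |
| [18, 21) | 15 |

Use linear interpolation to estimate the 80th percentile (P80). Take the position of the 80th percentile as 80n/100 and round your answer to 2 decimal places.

16.38

Cumulative frequencies: 18, 37, 56, 75, 106, 133, 148
n = 148; position = 80n/100 = 118.4.
This falls in the class [15, 18): L = 15, F = 106, f = 27, h = 3.
80th percentile ≈ 15 + ((118.4 − 106) / 27) × 3 = 16.3778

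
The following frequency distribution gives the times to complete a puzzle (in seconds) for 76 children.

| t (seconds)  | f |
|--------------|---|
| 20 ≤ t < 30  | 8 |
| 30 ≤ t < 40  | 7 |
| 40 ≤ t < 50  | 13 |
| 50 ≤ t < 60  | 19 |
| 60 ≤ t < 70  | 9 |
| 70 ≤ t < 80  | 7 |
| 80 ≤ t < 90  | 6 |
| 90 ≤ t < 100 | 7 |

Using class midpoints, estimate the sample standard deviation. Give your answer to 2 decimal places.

20.39

Midpoints: 25, 35, 45, 55, 65, 75, 85, 95
n = 76, Σfm = 4360, mean = 57.3684
Σfm² = 281300
Σf(m − x̄)² = Σfm² − (Σfm)²/n = 281300 − 4360²/76 = 31173.6842
Sample variance = 31173.6842 / 75 = 415.6491
Standard deviation = √415.6491 = 20.3875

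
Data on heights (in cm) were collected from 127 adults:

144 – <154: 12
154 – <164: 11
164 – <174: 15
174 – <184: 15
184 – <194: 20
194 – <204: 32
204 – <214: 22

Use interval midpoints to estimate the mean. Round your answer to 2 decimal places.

Midpoints: 149, 159, 169, 179, 189, 199, 209
Σfm = 12×149 + 11×159 + 15×169 + 15×179 + 20×189 + 32×199 + 22×209 = 23503
n = Σf = 127
Mean = 23503 / 127 = 185.0630

185.06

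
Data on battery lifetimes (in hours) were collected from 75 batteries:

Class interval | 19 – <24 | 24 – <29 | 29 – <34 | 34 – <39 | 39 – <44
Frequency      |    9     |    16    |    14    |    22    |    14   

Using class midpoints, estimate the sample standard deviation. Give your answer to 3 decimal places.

Midpoints: 21.5, 26.5, 31.5, 36.5, 41.5
n = 75, Σfm = 2442.5, mean = 32.5667
Σfm² = 82708.75
Σf(m − x̄)² = Σfm² − (Σfm)²/n = 82708.75 − 2442.5²/75 = 3164.6667
Sample variance = 3164.6667 / 74 = 42.7658
Standard deviation = √42.7658 = 6.5396

6.540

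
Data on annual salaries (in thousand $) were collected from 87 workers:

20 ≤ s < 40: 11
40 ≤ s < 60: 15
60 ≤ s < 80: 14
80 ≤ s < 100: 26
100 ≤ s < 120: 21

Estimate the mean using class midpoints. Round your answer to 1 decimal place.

Midpoints: 30, 50, 70, 90, 110
Σfm = 11×30 + 15×50 + 14×70 + 26×90 + 21×110 = 6710
n = Σf = 87
Mean = 6710 / 87 = 77.1264

77.1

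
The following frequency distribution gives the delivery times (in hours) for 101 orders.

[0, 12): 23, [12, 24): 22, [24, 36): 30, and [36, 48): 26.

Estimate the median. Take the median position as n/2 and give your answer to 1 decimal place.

26.2

Cumulative frequencies: 23, 45, 75, 101
n = 101; position = n/2 = 50.5.
This falls in the class [24, 36): L = 24, F = 45, f = 30, h = 12.
Median ≈ 24 + ((50.5 − 45) / 30) × 12 = 26.2000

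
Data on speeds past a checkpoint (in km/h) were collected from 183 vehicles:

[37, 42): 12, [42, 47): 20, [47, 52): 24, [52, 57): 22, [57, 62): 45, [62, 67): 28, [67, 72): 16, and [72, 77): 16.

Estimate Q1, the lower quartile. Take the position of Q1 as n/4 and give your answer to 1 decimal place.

Cumulative frequencies: 12, 32, 56, 78, 123, 151, 167, 183
n = 183; position = n/4 = 45.75.
This falls in the class [47, 52): L = 47, F = 32, f = 24, h = 5.
Lower quartile ≈ 47 + ((45.75 − 32) / 24) × 5 = 49.8646

49.9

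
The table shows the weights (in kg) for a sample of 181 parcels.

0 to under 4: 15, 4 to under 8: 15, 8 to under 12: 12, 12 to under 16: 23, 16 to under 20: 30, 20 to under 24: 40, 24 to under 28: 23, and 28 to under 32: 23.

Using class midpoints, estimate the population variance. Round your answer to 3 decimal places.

Midpoints: 2, 6, 10, 14, 18, 22, 26, 30
n = 181, Σfm = 3270, mean = 18.0663
Σfm² = 71636
Σf(m − x̄)² = Σfm² − (Σfm)²/n = 71636 − 3270²/181 = 12559.2044
Population variance = 12559.2044 / 181 = 69.3879

69.388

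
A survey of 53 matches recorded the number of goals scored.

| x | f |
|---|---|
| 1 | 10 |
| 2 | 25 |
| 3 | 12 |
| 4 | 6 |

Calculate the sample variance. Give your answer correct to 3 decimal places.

0.813

Values: 1, 2, 3, 4
n = 53, Σfx = 120, mean = 2.2642
Σfx² = 314
Σf(x − x̄)² = Σfx² − (Σfx)²/n = 314 − 120²/53 = 42.3019
Sample variance = 42.3019 / 52 = 0.8135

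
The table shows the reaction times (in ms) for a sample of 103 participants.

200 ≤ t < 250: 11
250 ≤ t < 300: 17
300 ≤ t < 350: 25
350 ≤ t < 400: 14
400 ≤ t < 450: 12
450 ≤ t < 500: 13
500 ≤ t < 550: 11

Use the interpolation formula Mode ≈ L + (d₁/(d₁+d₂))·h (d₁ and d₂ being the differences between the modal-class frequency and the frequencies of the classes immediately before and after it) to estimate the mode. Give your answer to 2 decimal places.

Modal class: 300 ≤ t < 350 (highest frequency 25).
d₁ = 25 − 17 = 8, d₂ = 25 − 14 = 11
Mode ≈ 300 + (8/(8+11)) × 50 = 300 + 21.0526 = 321.0526

321.05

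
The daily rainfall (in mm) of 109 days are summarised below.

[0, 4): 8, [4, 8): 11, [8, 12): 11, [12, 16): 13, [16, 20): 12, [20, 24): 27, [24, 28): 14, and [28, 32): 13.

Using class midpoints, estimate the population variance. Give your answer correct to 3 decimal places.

70.997

Midpoints: 2, 6, 10, 14, 18, 22, 26, 30
n = 109, Σfm = 1938, mean = 17.7798
Σfm² = 42196
Σf(m − x̄)² = Σfm² − (Σfm)²/n = 42196 − 1938²/109 = 7738.7156
Population variance = 7738.7156 / 109 = 70.9974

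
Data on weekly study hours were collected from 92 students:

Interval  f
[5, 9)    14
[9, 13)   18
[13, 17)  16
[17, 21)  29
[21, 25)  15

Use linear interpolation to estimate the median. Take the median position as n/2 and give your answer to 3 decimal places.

16.500

Cumulative frequencies: 14, 32, 48, 77, 92
n = 92; position = n/2 = 46.
This falls in the class [13, 17): L = 13, F = 32, f = 16, h = 4.
Median ≈ 13 + ((46 − 32) / 16) × 4 = 16.5000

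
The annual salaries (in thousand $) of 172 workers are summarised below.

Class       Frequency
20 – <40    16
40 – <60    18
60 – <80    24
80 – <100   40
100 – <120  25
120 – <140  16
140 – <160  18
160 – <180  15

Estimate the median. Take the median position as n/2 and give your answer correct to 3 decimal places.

94.000

Cumulative frequencies: 16, 34, 58, 98, 123, 139, 157, 172
n = 172; position = n/2 = 86.
This falls in the class 80 – <100: L = 80, F = 58, f = 40, h = 20.
Median ≈ 80 + ((86 − 58) / 40) × 20 = 94.0000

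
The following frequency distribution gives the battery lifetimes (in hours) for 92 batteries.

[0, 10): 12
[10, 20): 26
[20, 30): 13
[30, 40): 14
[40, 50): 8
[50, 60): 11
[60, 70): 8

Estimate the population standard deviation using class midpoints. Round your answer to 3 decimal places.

Midpoints: 5, 15, 25, 35, 45, 55, 65
n = 92, Σfm = 2750, mean = 29.8913
Σfm² = 114700
Σf(m − x̄)² = Σfm² − (Σfm)²/n = 114700 − 2750²/92 = 32498.9130
Population variance = 32498.9130 / 92 = 353.2491
Standard deviation = √353.2491 = 18.7949

18.795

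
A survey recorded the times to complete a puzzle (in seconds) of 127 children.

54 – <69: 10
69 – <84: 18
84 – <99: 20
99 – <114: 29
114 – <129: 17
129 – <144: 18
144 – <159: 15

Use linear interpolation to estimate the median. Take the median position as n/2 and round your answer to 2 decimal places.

Cumulative frequencies: 10, 28, 48, 77, 94, 112, 127
n = 127; position = n/2 = 63.5.
This falls in the class 99 – <114: L = 99, F = 48, f = 29, h = 15.
Median ≈ 99 + ((63.5 − 48) / 29) × 15 = 107.0172

107.02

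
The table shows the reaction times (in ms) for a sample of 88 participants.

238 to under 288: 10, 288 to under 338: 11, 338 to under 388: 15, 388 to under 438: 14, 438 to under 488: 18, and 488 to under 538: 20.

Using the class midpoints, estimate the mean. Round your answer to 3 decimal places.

Midpoints: 263, 313, 363, 413, 463, 513
Σfm = 10×263 + 11×313 + 15×363 + 14×413 + 18×463 + 20×513 = 35894
n = Σf = 88
Mean = 35894 / 88 = 407.8864

407.886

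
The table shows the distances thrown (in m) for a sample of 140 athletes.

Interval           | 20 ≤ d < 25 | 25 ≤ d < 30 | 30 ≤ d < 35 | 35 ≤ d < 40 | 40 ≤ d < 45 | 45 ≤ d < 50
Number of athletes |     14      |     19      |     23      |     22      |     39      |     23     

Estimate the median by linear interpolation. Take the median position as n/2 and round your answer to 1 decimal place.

38.2

Cumulative frequencies: 14, 33, 56, 78, 117, 140
n = 140; position = n/2 = 70.
This falls in the class 35 ≤ d < 40: L = 35, F = 56, f = 22, h = 5.
Median ≈ 35 + ((70 − 56) / 22) × 5 = 38.1818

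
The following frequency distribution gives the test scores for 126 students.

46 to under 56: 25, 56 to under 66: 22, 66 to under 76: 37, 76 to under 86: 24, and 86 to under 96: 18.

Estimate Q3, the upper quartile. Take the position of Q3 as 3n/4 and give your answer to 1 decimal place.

Cumulative frequencies: 25, 47, 84, 108, 126
n = 126; position = 3n/4 = 94.5.
This falls in the class 76 to under 86: L = 76, F = 84, f = 24, h = 10.
Upper quartile ≈ 76 + ((94.5 − 84) / 24) × 10 = 80.3750

80.4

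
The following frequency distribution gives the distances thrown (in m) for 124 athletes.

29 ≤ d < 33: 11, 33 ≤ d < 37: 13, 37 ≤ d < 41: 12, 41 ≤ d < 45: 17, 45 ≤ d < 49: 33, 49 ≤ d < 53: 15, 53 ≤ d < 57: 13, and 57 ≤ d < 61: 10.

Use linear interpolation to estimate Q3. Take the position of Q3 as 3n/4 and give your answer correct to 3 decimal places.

Cumulative frequencies: 11, 24, 36, 53, 86, 101, 114, 124
n = 124; position = 3n/4 = 93.
This falls in the class 49 ≤ d < 53: L = 49, F = 86, f = 15, h = 4.
Upper quartile ≈ 49 + ((93 − 86) / 15) × 4 = 50.8667

50.867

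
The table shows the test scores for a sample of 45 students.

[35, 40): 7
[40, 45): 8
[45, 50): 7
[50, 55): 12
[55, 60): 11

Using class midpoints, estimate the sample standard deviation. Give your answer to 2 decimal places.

7.10

Midpoints: 37.5, 42.5, 47.5, 52.5, 57.5
n = 45, Σfm = 2197.5, mean = 48.8333
Σfm² = 109531.25
Σf(m − x̄)² = Σfm² − (Σfm)²/n = 109531.25 − 2197.5²/45 = 2220.0000
Sample variance = 2220.0000 / 44 = 50.4545
Standard deviation = √50.4545 = 7.1031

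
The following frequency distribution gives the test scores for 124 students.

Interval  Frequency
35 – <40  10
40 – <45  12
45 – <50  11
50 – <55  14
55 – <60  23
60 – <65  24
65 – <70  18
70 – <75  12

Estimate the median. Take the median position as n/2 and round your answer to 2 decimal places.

Cumulative frequencies: 10, 22, 33, 47, 70, 94, 112, 124
n = 124; position = n/2 = 62.
This falls in the class 55 – <60: L = 55, F = 47, f = 23, h = 5.
Median ≈ 55 + ((62 − 47) / 23) × 5 = 58.2609

58.26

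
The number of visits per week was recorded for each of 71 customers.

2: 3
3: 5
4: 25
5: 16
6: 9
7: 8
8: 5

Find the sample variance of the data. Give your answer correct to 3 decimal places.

Values: 2, 3, 4, 5, 6, 7, 8
n = 71, Σfx = 351, mean = 4.9437
Σfx² = 1893
Σf(x − x̄)² = Σfx² − (Σfx)²/n = 1893 − 351²/71 = 157.7746
Sample variance = 157.7746 / 70 = 2.2539

2.254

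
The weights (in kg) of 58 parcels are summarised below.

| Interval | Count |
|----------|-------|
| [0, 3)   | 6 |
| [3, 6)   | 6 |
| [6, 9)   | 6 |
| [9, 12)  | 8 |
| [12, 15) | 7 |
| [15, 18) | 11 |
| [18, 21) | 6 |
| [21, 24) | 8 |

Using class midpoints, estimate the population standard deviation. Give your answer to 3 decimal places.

Midpoints: 1.5, 4.5, 7.5, 10.5, 13.5, 16.5, 19.5, 22.5
n = 58, Σfm = 738, mean = 12.7241
Σfm² = 11956.5
Σf(m − x̄)² = Σfm² − (Σfm)²/n = 11956.5 − 738²/58 = 2566.0862
Population variance = 2566.0862 / 58 = 44.2429
Standard deviation = √44.2429 = 6.6515

6.652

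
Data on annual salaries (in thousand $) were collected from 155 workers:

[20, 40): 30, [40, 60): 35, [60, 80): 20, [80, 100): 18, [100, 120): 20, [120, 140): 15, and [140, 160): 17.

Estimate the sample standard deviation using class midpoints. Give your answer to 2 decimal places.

Midpoints: 30, 50, 70, 90, 110, 130, 150
n = 155, Σfm = 12370, mean = 79.8065
Σfm² = 1236300
Σf(m − x̄)² = Σfm² − (Σfm)²/n = 1236300 − 12370²/155 = 249094.1935
Sample variance = 249094.1935 / 154 = 1617.4948
Standard deviation = √1617.4948 = 40.2181

40.22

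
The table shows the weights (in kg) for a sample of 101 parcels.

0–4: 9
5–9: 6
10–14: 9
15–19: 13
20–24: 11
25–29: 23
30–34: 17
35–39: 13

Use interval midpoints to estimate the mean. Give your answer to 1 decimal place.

22.5

Midpoints: 2, 7, 12, 17, 22, 27, 32, 37
Σfm = 9×2 + 6×7 + 9×12 + 13×17 + 11×22 + 23×27 + 17×32 + 13×37 = 2277
n = Σf = 101
Mean = 2277 / 101 = 22.5446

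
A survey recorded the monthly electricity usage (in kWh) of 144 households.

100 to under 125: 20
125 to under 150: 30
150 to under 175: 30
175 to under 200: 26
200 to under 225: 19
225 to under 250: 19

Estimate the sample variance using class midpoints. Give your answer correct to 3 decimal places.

1595.007

Midpoints: 112.5, 137.5, 162.5, 187.5, 212.5, 237.5
n = 144, Σfm = 24675, mean = 171.3542
Σfm² = 4456250
Σf(m − x̄)² = Σfm² − (Σfm)²/n = 4456250 − 24675²/144 = 228085.9375
Sample variance = 228085.9375 / 143 = 1595.0066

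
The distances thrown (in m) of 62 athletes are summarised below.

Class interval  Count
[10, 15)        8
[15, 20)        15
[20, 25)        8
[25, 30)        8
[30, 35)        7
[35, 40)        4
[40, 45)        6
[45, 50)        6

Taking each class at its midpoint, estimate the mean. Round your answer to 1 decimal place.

Midpoints: 12.5, 17.5, 22.5, 27.5, 32.5, 37.5, 42.5, 47.5
Σfm = 8×12.5 + 15×17.5 + 8×22.5 + 8×27.5 + 7×32.5 + 4×37.5 + 6×42.5 + 6×47.5 = 1680
n = Σf = 62
Mean = 1680 / 62 = 27.0968

27.1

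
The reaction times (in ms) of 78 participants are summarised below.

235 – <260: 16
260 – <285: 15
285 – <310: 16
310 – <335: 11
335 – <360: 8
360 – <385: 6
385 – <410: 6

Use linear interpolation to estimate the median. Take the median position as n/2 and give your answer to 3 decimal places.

Cumulative frequencies: 16, 31, 47, 58, 66, 72, 78
n = 78; position = n/2 = 39.
This falls in the class 285 – <310: L = 285, F = 31, f = 16, h = 25.
Median ≈ 285 + ((39 − 31) / 16) × 25 = 297.5000

297.500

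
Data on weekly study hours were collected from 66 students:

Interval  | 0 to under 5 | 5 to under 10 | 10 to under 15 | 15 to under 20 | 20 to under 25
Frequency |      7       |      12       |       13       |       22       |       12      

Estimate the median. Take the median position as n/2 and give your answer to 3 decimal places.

Cumulative frequencies: 7, 19, 32, 54, 66
n = 66; position = n/2 = 33.
This falls in the class 15 to under 20: L = 15, F = 32, f = 22, h = 5.
Median ≈ 15 + ((33 − 32) / 22) × 5 = 15.2273

15.227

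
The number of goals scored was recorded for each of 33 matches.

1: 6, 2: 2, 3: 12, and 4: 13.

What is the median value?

3

Cumulative frequencies: 6, 8, 20, 33
n = 33, so the median is the value in position (n+1)/2 = 17.
Position 17 falls at value 3.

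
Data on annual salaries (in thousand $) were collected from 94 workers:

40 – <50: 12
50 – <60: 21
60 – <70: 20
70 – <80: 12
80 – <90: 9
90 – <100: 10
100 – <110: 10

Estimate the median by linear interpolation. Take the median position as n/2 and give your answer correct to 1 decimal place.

Cumulative frequencies: 12, 33, 53, 65, 74, 84, 94
n = 94; position = n/2 = 47.
This falls in the class 60 – <70: L = 60, F = 33, f = 20, h = 10.
Median ≈ 60 + ((47 − 33) / 20) × 10 = 67.0000

67.0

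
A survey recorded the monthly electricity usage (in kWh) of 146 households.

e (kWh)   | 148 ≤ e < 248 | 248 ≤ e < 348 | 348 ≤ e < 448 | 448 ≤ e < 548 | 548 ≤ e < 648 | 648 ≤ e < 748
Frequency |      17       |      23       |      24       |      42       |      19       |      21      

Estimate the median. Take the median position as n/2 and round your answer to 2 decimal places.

Cumulative frequencies: 17, 40, 64, 106, 125, 146
n = 146; position = n/2 = 73.
This falls in the class 448 ≤ e < 548: L = 448, F = 64, f = 42, h = 100.
Median ≈ 448 + ((73 − 64) / 42) × 100 = 469.4286

469.43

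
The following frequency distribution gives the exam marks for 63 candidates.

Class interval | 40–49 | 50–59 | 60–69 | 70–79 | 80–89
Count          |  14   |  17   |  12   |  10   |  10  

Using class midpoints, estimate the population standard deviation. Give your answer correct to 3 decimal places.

13.768

Midpoints: 44.5, 54.5, 64.5, 74.5, 84.5
n = 63, Σfm = 3913.5, mean = 62.1190
Σfm² = 255045.75
Σf(m − x̄)² = Σfm² − (Σfm)²/n = 255045.75 − 3913.5²/63 = 11942.8571
Population variance = 11942.8571 / 63 = 189.5692
Standard deviation = √189.5692 = 13.7684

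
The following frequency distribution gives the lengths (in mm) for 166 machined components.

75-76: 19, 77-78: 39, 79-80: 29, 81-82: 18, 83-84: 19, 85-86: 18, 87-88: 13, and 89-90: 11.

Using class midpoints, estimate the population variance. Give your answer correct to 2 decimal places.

17.73

Midpoints: 75.5, 77.5, 79.5, 81.5, 83.5, 85.5, 87.5, 89.5
n = 166, Σfm = 13477, mean = 81.1867
Σfm² = 1097097.5
Σf(m − x̄)² = Σfm² − (Σfm)²/n = 1097097.5 − 13477²/166 = 2943.7108
Population variance = 2943.7108 / 166 = 17.7332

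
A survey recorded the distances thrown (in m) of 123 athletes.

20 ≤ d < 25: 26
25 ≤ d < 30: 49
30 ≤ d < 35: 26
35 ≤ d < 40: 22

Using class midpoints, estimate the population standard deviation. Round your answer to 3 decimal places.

5.026

Midpoints: 22.5, 27.5, 32.5, 37.5
n = 123, Σfm = 3602.5, mean = 29.2886
Σfm² = 108618.75
Σf(m − x̄)² = Σfm² − (Σfm)²/n = 108618.75 − 3602.5²/123 = 3106.5041
Population variance = 3106.5041 / 123 = 25.2561
Standard deviation = √25.2561 = 5.0255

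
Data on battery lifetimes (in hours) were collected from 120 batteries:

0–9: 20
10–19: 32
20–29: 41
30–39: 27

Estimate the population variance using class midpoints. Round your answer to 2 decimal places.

101.77

Midpoints: 4.5, 14.5, 24.5, 34.5
n = 120, Σfm = 2490, mean = 20.7500
Σfm² = 63880
Σf(m − x̄)² = Σfm² − (Σfm)²/n = 63880 − 2490²/120 = 12212.5000
Population variance = 12212.5000 / 120 = 101.7708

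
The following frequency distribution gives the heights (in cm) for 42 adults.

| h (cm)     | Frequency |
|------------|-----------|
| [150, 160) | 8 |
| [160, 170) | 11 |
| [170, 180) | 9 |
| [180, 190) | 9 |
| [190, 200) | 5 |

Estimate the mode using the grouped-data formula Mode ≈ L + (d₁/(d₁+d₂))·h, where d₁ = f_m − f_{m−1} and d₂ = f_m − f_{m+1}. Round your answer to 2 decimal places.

166.00

Modal class: [160, 170) (highest frequency 11).
d₁ = 11 − 8 = 3, d₂ = 11 − 9 = 2
Mode ≈ 160 + (3/(3+2)) × 10 = 160 + 6.0000 = 166.0000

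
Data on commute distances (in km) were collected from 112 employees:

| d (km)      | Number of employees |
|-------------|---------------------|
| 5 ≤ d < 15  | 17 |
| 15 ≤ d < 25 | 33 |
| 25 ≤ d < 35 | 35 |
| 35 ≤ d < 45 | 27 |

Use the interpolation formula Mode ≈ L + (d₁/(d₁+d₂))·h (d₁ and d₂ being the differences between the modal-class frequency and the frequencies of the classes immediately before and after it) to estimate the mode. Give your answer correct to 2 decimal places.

27.00

Modal class: 25 ≤ d < 35 (highest frequency 35).
d₁ = 35 − 33 = 2, d₂ = 35 − 27 = 8
Mode ≈ 25 + (2/(2+8)) × 10 = 25 + 2.0000 = 27.0000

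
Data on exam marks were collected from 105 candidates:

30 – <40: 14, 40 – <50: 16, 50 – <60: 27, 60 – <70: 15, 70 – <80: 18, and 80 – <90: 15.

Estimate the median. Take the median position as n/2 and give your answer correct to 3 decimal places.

Cumulative frequencies: 14, 30, 57, 72, 90, 105
n = 105; position = n/2 = 52.5.
This falls in the class 50 – <60: L = 50, F = 30, f = 27, h = 10.
Median ≈ 50 + ((52.5 − 30) / 27) × 10 = 58.3333

58.333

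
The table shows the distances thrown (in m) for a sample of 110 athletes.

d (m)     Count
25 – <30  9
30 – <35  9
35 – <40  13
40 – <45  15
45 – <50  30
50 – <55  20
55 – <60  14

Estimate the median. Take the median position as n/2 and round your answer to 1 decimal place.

Cumulative frequencies: 9, 18, 31, 46, 76, 96, 110
n = 110; position = n/2 = 55.
This falls in the class 45 – <50: L = 45, F = 46, f = 30, h = 5.
Median ≈ 45 + ((55 − 46) / 30) × 5 = 46.5000

46.5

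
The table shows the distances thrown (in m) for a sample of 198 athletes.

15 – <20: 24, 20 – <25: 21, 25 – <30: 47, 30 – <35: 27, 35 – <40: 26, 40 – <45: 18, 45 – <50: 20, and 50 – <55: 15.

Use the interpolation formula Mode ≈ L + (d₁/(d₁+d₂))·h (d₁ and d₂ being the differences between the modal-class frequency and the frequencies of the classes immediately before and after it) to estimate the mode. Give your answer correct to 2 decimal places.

27.83

Modal class: 25 – <30 (highest frequency 47).
d₁ = 47 − 21 = 26, d₂ = 47 − 27 = 20
Mode ≈ 25 + (26/(26+20)) × 5 = 25 + 2.8261 = 27.8261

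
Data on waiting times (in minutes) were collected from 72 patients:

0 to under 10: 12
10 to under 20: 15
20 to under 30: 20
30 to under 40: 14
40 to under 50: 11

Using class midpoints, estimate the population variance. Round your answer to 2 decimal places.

Midpoints: 5, 15, 25, 35, 45
n = 72, Σfm = 1770, mean = 24.5833
Σfm² = 55600
Σf(m − x̄)² = Σfm² − (Σfm)²/n = 55600 − 1770²/72 = 12087.5000
Population variance = 12087.5000 / 72 = 167.8819

167.88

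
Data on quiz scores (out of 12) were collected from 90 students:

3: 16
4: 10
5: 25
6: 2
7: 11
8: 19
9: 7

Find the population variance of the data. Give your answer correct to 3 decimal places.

Values: 3, 4, 5, 6, 7, 8, 9
n = 90, Σfx = 517, mean = 5.7444
Σfx² = 3323
Σf(x − x̄)² = Σfx² − (Σfx)²/n = 3323 − 517²/90 = 353.1222
Population variance = 353.1222 / 90 = 3.9236

3.924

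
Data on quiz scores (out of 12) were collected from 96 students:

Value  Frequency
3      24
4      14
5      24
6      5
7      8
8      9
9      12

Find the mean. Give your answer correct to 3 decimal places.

5.354

Values: 3, 4, 5, 6, 7, 8, 9
Σfx = 24×3 + 14×4 + 24×5 + 5×6 + 8×7 + 9×8 + 12×9 = 514
n = Σf = 96
Mean = 514 / 96 = 5.3542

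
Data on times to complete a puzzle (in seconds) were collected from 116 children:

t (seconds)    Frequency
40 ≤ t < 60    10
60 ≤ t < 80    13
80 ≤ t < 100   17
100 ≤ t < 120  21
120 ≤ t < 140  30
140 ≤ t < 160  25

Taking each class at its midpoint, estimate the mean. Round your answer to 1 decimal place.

Midpoints: 50, 70, 90, 110, 130, 150
Σfm = 10×50 + 13×70 + 17×90 + 21×110 + 30×130 + 25×150 = 12900
n = Σf = 116
Mean = 12900 / 116 = 111.2069

111.2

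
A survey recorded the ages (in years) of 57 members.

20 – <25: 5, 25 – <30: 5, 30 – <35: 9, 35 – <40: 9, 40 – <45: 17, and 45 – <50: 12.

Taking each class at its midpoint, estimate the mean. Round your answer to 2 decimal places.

38.11

Midpoints: 22.5, 27.5, 32.5, 37.5, 42.5, 47.5
Σfm = 5×22.5 + 5×27.5 + 9×32.5 + 9×37.5 + 17×42.5 + 12×47.5 = 2172.5
n = Σf = 57
Mean = 2172.5 / 57 = 38.1140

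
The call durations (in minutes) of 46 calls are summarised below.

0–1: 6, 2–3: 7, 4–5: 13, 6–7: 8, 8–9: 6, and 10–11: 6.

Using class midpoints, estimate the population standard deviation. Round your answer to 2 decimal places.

Midpoints: 0.5, 2.5, 4.5, 6.5, 8.5, 10.5
n = 46, Σfm = 245, mean = 5.3261
Σfm² = 1741.5
Σf(m − x̄)² = Σfm² − (Σfm)²/n = 1741.5 − 245²/46 = 436.6087
Population variance = 436.6087 / 46 = 9.4915
Standard deviation = √9.4915 = 3.0808

3.08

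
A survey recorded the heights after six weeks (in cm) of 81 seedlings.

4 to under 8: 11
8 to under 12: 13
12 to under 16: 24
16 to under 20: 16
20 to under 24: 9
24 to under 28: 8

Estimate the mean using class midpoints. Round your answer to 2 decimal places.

Midpoints: 6, 10, 14, 18, 22, 26
Σfm = 11×6 + 13×10 + 24×14 + 16×18 + 9×22 + 8×26 = 1226
n = Σf = 81
Mean = 1226 / 81 = 15.1358

15.14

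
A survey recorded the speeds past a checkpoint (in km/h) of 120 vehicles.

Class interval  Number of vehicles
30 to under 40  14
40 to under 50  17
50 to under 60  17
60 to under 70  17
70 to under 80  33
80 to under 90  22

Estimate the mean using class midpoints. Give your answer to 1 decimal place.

63.7

Midpoints: 35, 45, 55, 65, 75, 85
Σfm = 14×35 + 17×45 + 17×55 + 17×65 + 33×75 + 22×85 = 7640
n = Σf = 120
Mean = 7640 / 120 = 63.6667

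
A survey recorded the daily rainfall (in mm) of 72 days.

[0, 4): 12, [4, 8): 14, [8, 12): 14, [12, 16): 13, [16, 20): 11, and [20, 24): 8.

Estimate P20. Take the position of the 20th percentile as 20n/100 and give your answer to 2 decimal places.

4.69

Cumulative frequencies: 12, 26, 40, 53, 64, 72
n = 72; position = 20n/100 = 14.4.
This falls in the class [4, 8): L = 4, F = 12, f = 14, h = 4.
20th percentile ≈ 4 + ((14.4 − 12) / 14) × 4 = 4.6857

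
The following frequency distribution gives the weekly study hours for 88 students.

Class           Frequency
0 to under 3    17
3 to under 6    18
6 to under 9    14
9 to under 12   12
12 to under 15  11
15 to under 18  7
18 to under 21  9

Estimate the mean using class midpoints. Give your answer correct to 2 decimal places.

8.83

Midpoints: 1.5, 4.5, 7.5, 10.5, 13.5, 16.5, 19.5
Σfm = 17×1.5 + 18×4.5 + 14×7.5 + 12×10.5 + 11×13.5 + 7×16.5 + 9×19.5 = 777
n = Σf = 88
Mean = 777 / 88 = 8.8295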